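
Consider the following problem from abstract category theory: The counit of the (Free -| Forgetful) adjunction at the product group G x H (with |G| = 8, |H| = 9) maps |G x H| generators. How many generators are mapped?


The counit epsilon_K: F(U(K)) -> K of the Free-Forgetful adjunction
maps |K| generators of F(U(K)) into K. For K = G x H (the product group),
|G x H| = |G| * |H|.
Total generators mapped = 8 * 9 = 72.

72


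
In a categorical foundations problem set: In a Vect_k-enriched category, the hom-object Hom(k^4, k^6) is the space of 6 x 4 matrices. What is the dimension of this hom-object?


In Vect-enriched categories, Hom(k^n, k^m) is the space of m x n matrices.
dim(Hom(k^4, k^6)) = 6 * 4 = 24

24


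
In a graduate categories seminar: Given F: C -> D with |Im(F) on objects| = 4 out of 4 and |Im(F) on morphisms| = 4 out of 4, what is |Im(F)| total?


The image of F consists of distinct objects and distinct morphisms.
|Im(F)| on objects = 4
|Im(F)| on morphisms = 4
Total image cardinality = 4 + 4 = 8

8


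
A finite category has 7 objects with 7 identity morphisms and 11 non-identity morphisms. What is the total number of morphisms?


Each object has an identity morphism, giving 7 identities.
Adding the 11 non-identity morphisms:
Total = 7 + 11 = 18

18


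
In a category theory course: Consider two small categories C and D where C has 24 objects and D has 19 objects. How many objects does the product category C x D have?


The product category C x D has objects that are pairs (c, d).
Number of pairs = |Ob(C)| * |Ob(D)| = 24 * 19 = 456

456


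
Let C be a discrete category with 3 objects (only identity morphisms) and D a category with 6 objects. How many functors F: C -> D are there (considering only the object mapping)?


A functor from a discrete category C to D is determined by
where each object maps. Each of the 3 objects of C can map
to any of the 6 objects of D independently.
Number of functors = 6^3 = 216

216


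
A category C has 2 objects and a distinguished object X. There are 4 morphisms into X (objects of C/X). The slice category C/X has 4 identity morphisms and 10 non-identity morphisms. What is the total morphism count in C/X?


In the slice category C/X, objects are morphisms to X.
Identity morphisms: 4 (one per object of C/X).
Non-identity morphisms: 10.
Total = 4 + 10 = 14

14


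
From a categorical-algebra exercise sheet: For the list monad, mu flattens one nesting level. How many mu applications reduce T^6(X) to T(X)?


Each application of mu: T^2 -> T removes one layer of nesting.
Starting at depth 6 (i.e., T^6(X)), we need to reach T(X).
Number of mu applications = 6 - 1 = 5

5


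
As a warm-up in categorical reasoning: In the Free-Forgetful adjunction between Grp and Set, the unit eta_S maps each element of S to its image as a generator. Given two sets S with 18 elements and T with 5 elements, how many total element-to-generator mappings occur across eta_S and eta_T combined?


The unit eta_X: X -> U(F(X)) of the Free-Forgetful adjunction
maps each element of X to a generator of F(X). For X = S + T (disjoint
union in Set), |S + T| = |S| + |T|.
Total mappings = 18 + 5 = 23.

23


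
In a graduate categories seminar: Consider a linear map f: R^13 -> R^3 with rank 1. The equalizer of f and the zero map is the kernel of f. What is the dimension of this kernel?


The equalizer of f and the zero map is ker(f).
By the rank-nullity theorem: dim(ker(f)) = dim(domain) - rank(f).
dim(ker(f)) = 13 - 1 = 12

12


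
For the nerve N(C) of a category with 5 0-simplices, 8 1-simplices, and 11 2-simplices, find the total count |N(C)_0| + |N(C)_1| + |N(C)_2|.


The 2-skeleton of the nerve N(C) consists of simplices in dimensions 0, 1, 2:
  |N(C)_0| = 5 (objects)
  |N(C)_1| = 8 (morphisms)
  |N(C)_2| = 11 (composable pairs)
Total = 5 + 8 + 11 = 24

24


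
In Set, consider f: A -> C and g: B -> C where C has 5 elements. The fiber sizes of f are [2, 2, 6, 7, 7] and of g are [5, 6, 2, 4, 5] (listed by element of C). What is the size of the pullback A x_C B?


The pullback A x_C B consists of pairs (a, b) with f(a) = g(b).
For each element c in C, the fiber product has |f^-1(c)| * |g^-1(c)| elements.
Summing over C: 2 * 5 + 2 * 6 + 6 * 2 + 7 * 4 + 7 * 5
= 10 + 12 + 12 + 28 + 35 = 97

97


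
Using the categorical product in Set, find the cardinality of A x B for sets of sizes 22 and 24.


In Set, the product A x B is the Cartesian product.
By the universal property, |A x B| = |A| * |B|.
|A x B| = 22 * 24 = 528

528


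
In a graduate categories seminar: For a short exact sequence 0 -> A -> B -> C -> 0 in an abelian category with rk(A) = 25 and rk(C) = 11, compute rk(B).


For a short exact sequence 0 -> A -> B -> C -> 0,
rank is additive: rank(B) = rank(A) + rank(C).
rank(B) = 25 + 11 = 36

36


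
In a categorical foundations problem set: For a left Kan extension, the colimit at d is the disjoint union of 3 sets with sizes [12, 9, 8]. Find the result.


Pointwise, the left Kan extension (Lan_F H)(d) is the colimit, indexed
by the comma category (F downarrow d), of H composed with the
projection (F downarrow d) -> C. Here that colimit is given
as a coproduct (disjoint union) of sets, so its cardinality is the
sum of the sizes of the summands.
Coproduct of sets with sizes: 12 + 9 + 8
= 29

29


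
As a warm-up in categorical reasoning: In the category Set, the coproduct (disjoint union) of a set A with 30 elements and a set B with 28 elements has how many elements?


In Set, the coproduct A + B is the disjoint union.
|A + B| = |A| + |B| = 30 + 28 = 58

58


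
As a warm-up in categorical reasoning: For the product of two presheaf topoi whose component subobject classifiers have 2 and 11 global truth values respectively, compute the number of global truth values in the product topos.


In a product of presheaf topoi E_1 x E_2, the subobject classifier
is Omega = Omega_1 x Omega_2 (componentwise), so
|Omega(top)| = |Omega_1(top_1)| * |Omega_2(top_2)|.
= 2 * 11 = 22.

22


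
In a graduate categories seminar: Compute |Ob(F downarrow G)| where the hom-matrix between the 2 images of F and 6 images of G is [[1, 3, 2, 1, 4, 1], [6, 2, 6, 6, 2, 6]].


Objects of (F downarrow G) are triples (a, b, h: F(a)->G(b)).
The count equals the sum of all entries in the hom-matrix.
sum(row 0) = 12
sum(row 1) = 28
Grand total = 40

40


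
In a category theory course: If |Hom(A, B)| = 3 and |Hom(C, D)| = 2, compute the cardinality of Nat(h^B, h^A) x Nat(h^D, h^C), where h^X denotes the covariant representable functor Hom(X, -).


By the Yoneda lemma, Nat(h^B, h^A) is isomorphic to Hom(A, B),
so |Nat(h^B, h^A)| = |Hom(A, B)| and |Nat(h^D, h^C)| = |Hom(C, D)|.
|Hom(A, B)| = 3, |Hom(C, D)| = 2.
|Nat(h^B, h^A) x Nat(h^D, h^C)| = 3 * 2 = 6

6


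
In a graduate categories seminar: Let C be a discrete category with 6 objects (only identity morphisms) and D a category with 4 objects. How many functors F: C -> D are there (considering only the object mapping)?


A functor from a discrete category C to D is determined by
where each object maps. Each of the 6 objects of C can map
to any of the 4 objects of D independently.
Number of functors = 4^6 = 4096

4096


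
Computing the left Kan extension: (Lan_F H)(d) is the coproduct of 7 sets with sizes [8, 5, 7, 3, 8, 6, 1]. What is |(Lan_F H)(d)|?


Pointwise, the left Kan extension (Lan_F H)(d) is the colimit, indexed
by the comma category (F downarrow d), of H composed with the
projection (F downarrow d) -> C. Here that colimit is given
as a coproduct (disjoint union) of sets, so its cardinality is the
sum of the sizes of the summands.
Coproduct of sets with sizes: 8 + 5 + 7 + 3 + 8 + 6 + 1
= 38

38


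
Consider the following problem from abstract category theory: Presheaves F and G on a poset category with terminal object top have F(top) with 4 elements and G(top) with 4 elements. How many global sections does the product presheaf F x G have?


Global sections of a presheaf on a poset with terminal top satisfy
Gamma(H) ~ H(top). Presheaves admit pointwise products, so
(F x G)(top) = F(top) x G(top) (Cartesian product).
|Gamma(F x G)| = |F(top)| * |G(top)| = 4 * 4 = 16.

16


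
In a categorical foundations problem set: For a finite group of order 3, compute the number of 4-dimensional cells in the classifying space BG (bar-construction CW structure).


In the bar-construction CW model of BG, the n-cells are indexed by
n-tuples [g_1|...|g_n] of non-identity elements of G (degenerate
simplices with some g_i = e do not contribute cells), so there are
(|G| - 1)^n n-cells.
For dim = 4 with |G| = 3:
cells = (3 - 1)^4 = 2^4 = 16

16


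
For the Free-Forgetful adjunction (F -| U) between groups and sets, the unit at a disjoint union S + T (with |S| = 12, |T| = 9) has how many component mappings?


The unit eta_X: X -> U(F(X)) of the Free-Forgetful adjunction
maps each element of X to a generator of F(X). For X = S + T (disjoint
union in Set), |S + T| = |S| + |T|.
Total mappings = 12 + 9 = 21.

21


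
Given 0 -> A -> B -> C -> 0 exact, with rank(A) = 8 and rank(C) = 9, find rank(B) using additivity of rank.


For a short exact sequence 0 -> A -> B -> C -> 0,
rank is additive: rank(B) = rank(A) + rank(C).
rank(B) = 8 + 9 = 17

17


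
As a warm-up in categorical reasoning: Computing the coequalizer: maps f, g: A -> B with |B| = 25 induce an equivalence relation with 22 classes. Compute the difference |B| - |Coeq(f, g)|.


The coequalizer Coeq(f, g) = B / ~ has one element per equivalence class.
|B| = 25, |Coeq(f, g)| = 22.
|B| - |Coeq(f, g)| = 25 - 22 = 3.

3


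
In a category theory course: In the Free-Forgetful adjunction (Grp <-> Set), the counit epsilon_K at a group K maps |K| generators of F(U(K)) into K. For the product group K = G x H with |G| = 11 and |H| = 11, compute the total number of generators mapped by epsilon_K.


The counit epsilon_K: F(U(K)) -> K of the Free-Forgetful adjunction
maps |K| generators of F(U(K)) into K. For K = G x H (the product group),
|G x H| = |G| * |H|.
Total generators mapped = 11 * 11 = 121.

121


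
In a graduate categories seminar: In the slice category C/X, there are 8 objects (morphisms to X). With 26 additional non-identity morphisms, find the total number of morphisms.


In the slice category C/X, objects are morphisms to X.
Identity morphisms: 8 (one per object of C/X).
Non-identity morphisms: 26.
Total = 8 + 26 = 34

34


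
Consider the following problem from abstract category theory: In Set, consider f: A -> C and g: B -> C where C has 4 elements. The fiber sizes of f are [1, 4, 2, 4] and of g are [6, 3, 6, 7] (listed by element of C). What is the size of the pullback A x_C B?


The pullback A x_C B consists of pairs (a, b) with f(a) = g(b).
For each element c in C, the fiber product has |f^-1(c)| * |g^-1(c)| elements.
Summing over C: 1 * 6 + 4 * 3 + 2 * 6 + 4 * 7
= 6 + 12 + 12 + 28 = 58

58


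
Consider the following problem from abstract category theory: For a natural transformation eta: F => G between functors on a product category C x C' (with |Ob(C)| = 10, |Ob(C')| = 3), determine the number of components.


A natural transformation eta: F => G assigns one component morphism per
object of the domain category.
The domain is the product category C x C', so
|Ob(C x C')| = |Ob(C)| * |Ob(C')| = 10 * 3 = 30.
Therefore eta has 30 component morphisms.

30


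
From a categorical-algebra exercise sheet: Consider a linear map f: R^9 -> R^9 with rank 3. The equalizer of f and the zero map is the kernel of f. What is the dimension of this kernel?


The equalizer of f and the zero map is ker(f).
By the rank-nullity theorem: dim(ker(f)) = dim(domain) - rank(f).
dim(ker(f)) = 9 - 3 = 6

6


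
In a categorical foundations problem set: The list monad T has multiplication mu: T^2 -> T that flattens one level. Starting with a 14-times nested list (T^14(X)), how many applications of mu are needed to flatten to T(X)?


Each application of mu: T^2 -> T removes one layer of nesting.
Starting at depth 14 (i.e., T^14(X)), we need to reach T(X).
Number of mu applications = 14 - 1 = 13

13


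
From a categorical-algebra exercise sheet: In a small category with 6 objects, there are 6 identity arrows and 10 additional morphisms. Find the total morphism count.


Each object has an identity morphism, giving 6 identities.
Adding the 10 non-identity morphisms:
Total = 6 + 10 = 16

16


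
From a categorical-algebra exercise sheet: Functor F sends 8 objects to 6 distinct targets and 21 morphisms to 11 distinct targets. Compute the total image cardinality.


The image of F consists of distinct objects and distinct morphisms.
|Im(F)| on objects = 6
|Im(F)| on morphisms = 11
Total image cardinality = 6 + 11 = 17

17


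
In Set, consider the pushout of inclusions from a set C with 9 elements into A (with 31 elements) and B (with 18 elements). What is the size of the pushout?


The pushout A +_C B identifies the images of C in A and B.
|A +_C B| = |A| + |B| - |C| (for injections).
= 31 + 18 - 9 = 40

40


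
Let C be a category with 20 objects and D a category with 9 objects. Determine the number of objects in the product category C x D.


The product category C x D has objects that are pairs (c, d).
Number of pairs = |Ob(C)| * |Ob(D)| = 20 * 9 = 180

180


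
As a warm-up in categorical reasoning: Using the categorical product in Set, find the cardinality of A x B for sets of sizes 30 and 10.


In Set, the product A x B is the Cartesian product.
By the universal property, |A x B| = |A| * |B|.
|A x B| = 30 * 10 = 300

300


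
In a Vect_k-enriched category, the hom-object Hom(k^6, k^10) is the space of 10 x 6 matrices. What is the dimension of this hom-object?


In Vect-enriched categories, Hom(k^n, k^m) is the space of m x n matrices.
dim(Hom(k^6, k^10)) = 10 * 6 = 60

60


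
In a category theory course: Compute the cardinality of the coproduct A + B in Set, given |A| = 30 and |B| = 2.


In Set, the coproduct A + B is the disjoint union.
|A + B| = |A| + |B| = 30 + 2 = 32

32


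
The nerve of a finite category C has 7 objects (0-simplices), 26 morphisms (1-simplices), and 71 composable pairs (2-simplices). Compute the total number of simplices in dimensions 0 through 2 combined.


The 2-skeleton of the nerve N(C) consists of simplices in dimensions 0, 1, 2:
  |N(C)_0| = 7 (objects)
  |N(C)_1| = 26 (morphisms)
  |N(C)_2| = 71 (composable pairs)
Total = 7 + 26 + 71 = 104

104


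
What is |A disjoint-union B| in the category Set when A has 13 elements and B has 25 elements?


In Set, the coproduct A + B is the disjoint union.
|A + B| = |A| + |B| = 13 + 25 = 38

38


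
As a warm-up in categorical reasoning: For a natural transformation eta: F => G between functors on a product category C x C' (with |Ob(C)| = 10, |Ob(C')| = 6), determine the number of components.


A natural transformation eta: F => G assigns one component morphism per
object of the domain category.
The domain is the product category C x C', so
|Ob(C x C')| = |Ob(C)| * |Ob(C')| = 10 * 6 = 60.
Therefore eta has 60 component morphisms.

60


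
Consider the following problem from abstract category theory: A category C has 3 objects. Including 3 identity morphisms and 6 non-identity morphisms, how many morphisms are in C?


Each object has an identity morphism, giving 3 identities.
Adding the 6 non-identity morphisms:
Total = 3 + 6 = 9

9


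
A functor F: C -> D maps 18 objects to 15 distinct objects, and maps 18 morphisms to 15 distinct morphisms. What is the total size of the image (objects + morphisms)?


The image of F consists of distinct objects and distinct morphisms.
|Im(F)| on objects = 15
|Im(F)| on morphisms = 15
Total image cardinality = 15 + 15 = 30

30


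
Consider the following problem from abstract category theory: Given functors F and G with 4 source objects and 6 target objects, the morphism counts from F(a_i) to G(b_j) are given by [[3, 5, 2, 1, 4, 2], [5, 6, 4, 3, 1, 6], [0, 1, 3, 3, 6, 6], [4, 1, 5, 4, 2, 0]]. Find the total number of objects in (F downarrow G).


Objects of (F downarrow G) are triples (a, b, h: F(a)->G(b)).
The count equals the sum of all entries in the hom-matrix.
sum(row 0) = 17
sum(row 1) = 25
sum(row 2) = 19
sum(row 3) = 16
Grand total = 77

77


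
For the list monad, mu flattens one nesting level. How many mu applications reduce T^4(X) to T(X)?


Each application of mu: T^2 -> T removes one layer of nesting.
Starting at depth 4 (i.e., T^4(X)), we need to reach T(X).
Number of mu applications = 4 - 1 = 3

3


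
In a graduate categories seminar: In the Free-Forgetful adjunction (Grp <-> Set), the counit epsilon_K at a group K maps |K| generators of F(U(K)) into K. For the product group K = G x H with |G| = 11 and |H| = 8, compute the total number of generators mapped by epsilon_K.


The counit epsilon_K: F(U(K)) -> K of the Free-Forgetful adjunction
maps |K| generators of F(U(K)) into K. For K = G x H (the product group),
|G x H| = |G| * |H|.
Total generators mapped = 11 * 8 = 88.

88


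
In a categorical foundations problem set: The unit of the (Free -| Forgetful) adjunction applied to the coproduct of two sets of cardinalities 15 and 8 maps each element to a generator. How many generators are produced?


The unit eta_X: X -> U(F(X)) of the Free-Forgetful adjunction
maps each element of X to a generator of F(X). For X = S + T (disjoint
union in Set), |S + T| = |S| + |T|.
Total mappings = 15 + 8 = 23.

23


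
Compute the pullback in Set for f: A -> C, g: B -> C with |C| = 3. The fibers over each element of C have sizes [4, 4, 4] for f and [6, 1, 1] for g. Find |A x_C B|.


The pullback A x_C B consists of pairs (a, b) with f(a) = g(b).
For each element c in C, the fiber product has |f^-1(c)| * |g^-1(c)| elements.
Summing over C: 4 * 6 + 4 * 1 + 4 * 1
= 24 + 4 + 4 = 32

32


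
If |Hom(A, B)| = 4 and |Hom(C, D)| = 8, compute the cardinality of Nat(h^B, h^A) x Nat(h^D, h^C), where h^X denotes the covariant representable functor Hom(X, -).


By the Yoneda lemma, Nat(h^B, h^A) is isomorphic to Hom(A, B),
so |Nat(h^B, h^A)| = |Hom(A, B)| and |Nat(h^D, h^C)| = |Hom(C, D)|.
|Hom(A, B)| = 4, |Hom(C, D)| = 8.
|Nat(h^B, h^A) x Nat(h^D, h^C)| = 4 * 8 = 32

32


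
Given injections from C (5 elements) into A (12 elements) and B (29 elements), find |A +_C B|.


The pushout A +_C B identifies the images of C in A and B.
|A +_C B| = |A| + |B| - |C| (for injections).
= 12 + 29 - 5 = 36

36


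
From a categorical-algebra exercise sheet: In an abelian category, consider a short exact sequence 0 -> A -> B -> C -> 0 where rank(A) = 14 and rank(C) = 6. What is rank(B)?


For a short exact sequence 0 -> A -> B -> C -> 0,
rank is additive: rank(B) = rank(A) + rank(C).
rank(B) = 14 + 6 = 20

20


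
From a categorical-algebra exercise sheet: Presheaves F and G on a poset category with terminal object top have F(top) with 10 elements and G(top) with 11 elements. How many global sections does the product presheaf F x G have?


Global sections of a presheaf on a poset with terminal top satisfy
Gamma(H) ~ H(top). Presheaves admit pointwise products, so
(F x G)(top) = F(top) x G(top) (Cartesian product).
|Gamma(F x G)| = |F(top)| * |G(top)| = 10 * 11 = 110.

110


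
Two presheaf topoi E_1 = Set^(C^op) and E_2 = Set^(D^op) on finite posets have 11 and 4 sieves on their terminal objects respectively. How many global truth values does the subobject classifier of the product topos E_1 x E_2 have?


In a product of presheaf topoi E_1 x E_2, the subobject classifier
is Omega = Omega_1 x Omega_2 (componentwise), so
|Omega(top)| = |Omega_1(top_1)| * |Omega_2(top_2)|.
= 11 * 4 = 44.

44


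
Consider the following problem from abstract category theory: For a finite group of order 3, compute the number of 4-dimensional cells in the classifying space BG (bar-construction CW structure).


In the bar-construction CW model of BG, the n-cells are indexed by
n-tuples [g_1|...|g_n] of non-identity elements of G (degenerate
simplices with some g_i = e do not contribute cells), so there are
(|G| - 1)^n n-cells.
For dim = 4 with |G| = 3:
cells = (3 - 1)^4 = 2^4 = 16

16


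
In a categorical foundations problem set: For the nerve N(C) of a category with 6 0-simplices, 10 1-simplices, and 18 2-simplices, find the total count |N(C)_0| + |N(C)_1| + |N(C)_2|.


The 2-skeleton of the nerve N(C) consists of simplices in dimensions 0, 1, 2:
  |N(C)_0| = 6 (objects)
  |N(C)_1| = 10 (morphisms)
  |N(C)_2| = 18 (composable pairs)
Total = 6 + 10 + 18 = 34

34


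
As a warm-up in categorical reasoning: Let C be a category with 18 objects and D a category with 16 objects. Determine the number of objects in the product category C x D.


The product category C x D has objects that are pairs (c, d).
Number of pairs = |Ob(C)| * |Ob(D)| = 18 * 16 = 288

288


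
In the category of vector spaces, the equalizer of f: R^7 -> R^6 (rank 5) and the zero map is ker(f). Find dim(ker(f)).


The equalizer of f and the zero map is ker(f).
By the rank-nullity theorem: dim(ker(f)) = dim(domain) - rank(f).
dim(ker(f)) = 7 - 5 = 2

2


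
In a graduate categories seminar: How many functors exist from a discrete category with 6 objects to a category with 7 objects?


A functor from a discrete category C to D is determined by
where each object maps. Each of the 6 objects of C can map
to any of the 7 objects of D independently.
Number of functors = 7^6 = 117649

117649


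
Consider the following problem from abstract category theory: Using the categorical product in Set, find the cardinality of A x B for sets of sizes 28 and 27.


In Set, the product A x B is the Cartesian product.
By the universal property, |A x B| = |A| * |B|.
|A x B| = 28 * 27 = 756

756


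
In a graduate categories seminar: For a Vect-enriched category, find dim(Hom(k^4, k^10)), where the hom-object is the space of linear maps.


In Vect-enriched categories, Hom(k^n, k^m) is the space of m x n matrices.
dim(Hom(k^4, k^10)) = 10 * 4 = 40

40


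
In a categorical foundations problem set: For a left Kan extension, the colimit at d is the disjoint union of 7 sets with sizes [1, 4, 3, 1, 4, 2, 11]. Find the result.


Pointwise, the left Kan extension (Lan_F H)(d) is the colimit, indexed
by the comma category (F downarrow d), of H composed with the
projection (F downarrow d) -> C. Here that colimit is given
as a coproduct (disjoint union) of sets, so its cardinality is the
sum of the sizes of the summands.
Coproduct of sets with sizes: 1 + 4 + 3 + 1 + 4 + 2 + 11
= 26

26


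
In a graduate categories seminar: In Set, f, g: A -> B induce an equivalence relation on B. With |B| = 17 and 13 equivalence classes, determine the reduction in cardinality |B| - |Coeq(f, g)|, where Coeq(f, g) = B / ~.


The coequalizer Coeq(f, g) = B / ~ has one element per equivalence class.
|B| = 17, |Coeq(f, g)| = 13.
|B| - |Coeq(f, g)| = 17 - 13 = 4.

4


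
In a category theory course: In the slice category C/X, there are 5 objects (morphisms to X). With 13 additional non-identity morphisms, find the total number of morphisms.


In the slice category C/X, objects are morphisms to X.
Identity morphisms: 5 (one per object of C/X).
Non-identity morphisms: 13.
Total = 5 + 13 = 18

18


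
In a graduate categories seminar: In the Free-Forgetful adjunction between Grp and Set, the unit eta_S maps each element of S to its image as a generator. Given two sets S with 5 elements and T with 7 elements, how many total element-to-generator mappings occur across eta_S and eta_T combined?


The unit eta_X: X -> U(F(X)) of the Free-Forgetful adjunction
maps each element of X to a generator of F(X). For X = S + T (disjoint
union in Set), |S + T| = |S| + |T|.
Total mappings = 5 + 7 = 12.

12


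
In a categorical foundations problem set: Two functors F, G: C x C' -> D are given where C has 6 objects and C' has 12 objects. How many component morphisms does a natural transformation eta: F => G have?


A natural transformation eta: F => G assigns one component morphism per
object of the domain category.
The domain is the product category C x C', so
|Ob(C x C')| = |Ob(C)| * |Ob(C')| = 6 * 12 = 72.
Therefore eta has 72 component morphisms.

72


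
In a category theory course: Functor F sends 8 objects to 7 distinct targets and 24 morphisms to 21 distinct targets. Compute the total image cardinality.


The image of F consists of distinct objects and distinct morphisms.
|Im(F)| on objects = 7
|Im(F)| on morphisms = 21
Total image cardinality = 7 + 21 = 28

28


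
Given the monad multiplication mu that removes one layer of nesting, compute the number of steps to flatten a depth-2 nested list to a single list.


Each application of mu: T^2 -> T removes one layer of nesting.
Starting at depth 2 (i.e., T^2(X)), we need to reach T(X).
Number of mu applications = 2 - 1 = 1

1


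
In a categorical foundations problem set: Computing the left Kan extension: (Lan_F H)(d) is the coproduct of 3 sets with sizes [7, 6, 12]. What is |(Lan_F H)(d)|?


Pointwise, the left Kan extension (Lan_F H)(d) is the colimit, indexed
by the comma category (F downarrow d), of H composed with the
projection (F downarrow d) -> C. Here that colimit is given
as a coproduct (disjoint union) of sets, so its cardinality is the
sum of the sizes of the summands.
Coproduct of sets with sizes: 7 + 6 + 12
= 25

25


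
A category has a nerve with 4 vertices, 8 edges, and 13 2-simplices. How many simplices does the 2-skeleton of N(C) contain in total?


The 2-skeleton of the nerve N(C) consists of simplices in dimensions 0, 1, 2:
  |N(C)_0| = 4 (objects)
  |N(C)_1| = 8 (morphisms)
  |N(C)_2| = 13 (composable pairs)
Total = 4 + 8 + 13 = 25

25


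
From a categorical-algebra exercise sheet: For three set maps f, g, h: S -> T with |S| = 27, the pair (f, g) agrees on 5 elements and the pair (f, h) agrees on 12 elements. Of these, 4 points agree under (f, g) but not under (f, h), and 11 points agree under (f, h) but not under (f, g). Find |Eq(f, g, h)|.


Eq(f, g, h) is the triple-agreement set: points in S where all three
maps take the same value. Using inclusion-exclusion on the pairwise data:
Pair (f, g) agrees on 5 points; pair (f, h) on 12 points.
Points agreeing under (f, g) but not (f, h) = 4; under (f, h) but not (f, g) = 11.
Triple-agreement = agreement-in-(f, g) minus points that agree under (f, g) but not (f, h):
|Eq(f, g, h)| = 5 - 4 = 1
(cross-check via (f, h): 12 - 11 = 1.)

1


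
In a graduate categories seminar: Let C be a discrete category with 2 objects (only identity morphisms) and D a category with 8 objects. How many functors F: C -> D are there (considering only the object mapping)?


A functor from a discrete category C to D is determined by
where each object maps. Each of the 2 objects of C can map
to any of the 8 objects of D independently.
Number of functors = 8^2 = 64

64


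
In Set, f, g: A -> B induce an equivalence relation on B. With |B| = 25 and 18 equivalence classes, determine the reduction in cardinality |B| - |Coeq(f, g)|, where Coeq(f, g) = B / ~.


The coequalizer Coeq(f, g) = B / ~ has one element per equivalence class.
|B| = 25, |Coeq(f, g)| = 18.
|B| - |Coeq(f, g)| = 25 - 18 = 7.

7


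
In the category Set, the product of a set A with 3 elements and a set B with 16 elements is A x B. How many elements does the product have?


In Set, the product A x B is the Cartesian product.
By the universal property, |A x B| = |A| * |B|.
|A x B| = 3 * 16 = 48

48


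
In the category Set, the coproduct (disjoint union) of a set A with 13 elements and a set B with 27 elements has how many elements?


In Set, the coproduct A + B is the disjoint union.
|A + B| = |A| + |B| = 13 + 27 = 40

40


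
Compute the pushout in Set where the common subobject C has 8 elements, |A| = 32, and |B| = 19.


The pushout A +_C B identifies the images of C in A and B.
|A +_C B| = |A| + |B| - |C| (for injections).
= 32 + 19 - 8 = 43

43


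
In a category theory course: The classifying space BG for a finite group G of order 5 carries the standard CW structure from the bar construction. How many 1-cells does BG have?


In the bar-construction CW model of BG, the n-cells are indexed by
n-tuples [g_1|...|g_n] of non-identity elements of G (degenerate
simplices with some g_i = e do not contribute cells), so there are
(|G| - 1)^n n-cells.
For dim = 1 with |G| = 5:
cells = (5 - 1)^1 = 4^1 = 4

4


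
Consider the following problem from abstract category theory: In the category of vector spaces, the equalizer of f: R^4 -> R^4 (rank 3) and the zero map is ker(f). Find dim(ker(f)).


The equalizer of f and the zero map is ker(f).
By the rank-nullity theorem: dim(ker(f)) = dim(domain) - rank(f).
dim(ker(f)) = 4 - 3 = 1

1


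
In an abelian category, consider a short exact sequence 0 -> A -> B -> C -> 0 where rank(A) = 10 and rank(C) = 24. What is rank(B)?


For a short exact sequence 0 -> A -> B -> C -> 0,
rank is additive: rank(B) = rank(A) + rank(C).
rank(B) = 10 + 24 = 34

34


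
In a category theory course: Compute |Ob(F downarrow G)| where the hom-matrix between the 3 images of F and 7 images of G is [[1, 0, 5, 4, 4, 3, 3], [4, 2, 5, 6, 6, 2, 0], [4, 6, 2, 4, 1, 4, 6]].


Objects of (F downarrow G) are triples (a, b, h: F(a)->G(b)).
The count equals the sum of all entries in the hom-matrix.
sum(row 0) = 20
sum(row 1) = 25
sum(row 2) = 27
Grand total = 72

72


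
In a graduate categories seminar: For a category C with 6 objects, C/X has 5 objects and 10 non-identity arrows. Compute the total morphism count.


In the slice category C/X, objects are morphisms to X.
Identity morphisms: 5 (one per object of C/X).
Non-identity morphisms: 10.
Total = 5 + 10 = 15

15


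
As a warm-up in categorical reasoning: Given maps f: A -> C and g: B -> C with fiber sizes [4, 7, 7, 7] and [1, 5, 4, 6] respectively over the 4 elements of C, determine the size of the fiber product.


The pullback A x_C B consists of pairs (a, b) with f(a) = g(b).
For each element c in C, the fiber product has |f^-1(c)| * |g^-1(c)| elements.
Summing over C: 4 * 1 + 7 * 5 + 7 * 4 + 7 * 6
= 4 + 35 + 28 + 42 = 109

109


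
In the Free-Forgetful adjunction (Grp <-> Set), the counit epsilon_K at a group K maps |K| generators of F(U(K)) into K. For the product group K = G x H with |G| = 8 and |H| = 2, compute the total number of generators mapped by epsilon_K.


The counit epsilon_K: F(U(K)) -> K of the Free-Forgetful adjunction
maps |K| generators of F(U(K)) into K. For K = G x H (the product group),
|G x H| = |G| * |H|.
Total generators mapped = 8 * 2 = 16.

16


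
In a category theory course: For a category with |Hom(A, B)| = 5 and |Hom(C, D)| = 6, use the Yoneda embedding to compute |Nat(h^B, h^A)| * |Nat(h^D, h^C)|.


By the Yoneda lemma, Nat(h^B, h^A) is isomorphic to Hom(A, B),
so |Nat(h^B, h^A)| = |Hom(A, B)| and |Nat(h^D, h^C)| = |Hom(C, D)|.
|Hom(A, B)| = 5, |Hom(C, D)| = 6.
|Nat(h^B, h^A) x Nat(h^D, h^C)| = 5 * 6 = 30

30


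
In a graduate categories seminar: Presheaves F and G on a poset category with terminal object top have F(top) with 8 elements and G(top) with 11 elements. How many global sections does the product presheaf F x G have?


Global sections of a presheaf on a poset with terminal top satisfy
Gamma(H) ~ H(top). Presheaves admit pointwise products, so
(F x G)(top) = F(top) x G(top) (Cartesian product).
|Gamma(F x G)| = |F(top)| * |G(top)| = 8 * 11 = 88.

88


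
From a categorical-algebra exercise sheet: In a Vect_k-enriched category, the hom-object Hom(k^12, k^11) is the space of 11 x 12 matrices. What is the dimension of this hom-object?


In Vect-enriched categories, Hom(k^n, k^m) is the space of m x n matrices.
dim(Hom(k^12, k^11)) = 11 * 12 = 132

132


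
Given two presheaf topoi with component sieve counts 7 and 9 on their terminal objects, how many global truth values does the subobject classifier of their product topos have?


In a product of presheaf topoi E_1 x E_2, the subobject classifier
is Omega = Omega_1 x Omega_2 (componentwise), so
|Omega(top)| = |Omega_1(top_1)| * |Omega_2(top_2)|.
= 7 * 9 = 63.

63


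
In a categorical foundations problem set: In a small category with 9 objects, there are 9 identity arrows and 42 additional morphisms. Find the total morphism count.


Each object has an identity morphism, giving 9 identities.
Adding the 42 non-identity morphisms:
Total = 9 + 42 = 51

51


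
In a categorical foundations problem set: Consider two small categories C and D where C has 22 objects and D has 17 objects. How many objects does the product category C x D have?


The product category C x D has objects that are pairs (c, d).
Number of pairs = |Ob(C)| * |Ob(D)| = 22 * 17 = 374

374


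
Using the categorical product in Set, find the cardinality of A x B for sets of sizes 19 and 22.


In Set, the product A x B is the Cartesian product.
By the universal property, |A x B| = |A| * |B|.
|A x B| = 19 * 22 = 418

418


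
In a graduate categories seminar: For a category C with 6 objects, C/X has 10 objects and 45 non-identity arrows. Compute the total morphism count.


In the slice category C/X, objects are morphisms to X.
Identity morphisms: 10 (one per object of C/X).
Non-identity morphisms: 45.
Total = 10 + 45 = 55

55


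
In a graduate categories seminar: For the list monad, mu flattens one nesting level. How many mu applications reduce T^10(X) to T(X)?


Each application of mu: T^2 -> T removes one layer of nesting.
Starting at depth 10 (i.e., T^10(X)), we need to reach T(X).
Number of mu applications = 10 - 1 = 9

9


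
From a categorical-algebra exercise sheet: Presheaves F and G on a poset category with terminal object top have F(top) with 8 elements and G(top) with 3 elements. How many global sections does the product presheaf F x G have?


Global sections of a presheaf on a poset with terminal top satisfy
Gamma(H) ~ H(top). Presheaves admit pointwise products, so
(F x G)(top) = F(top) x G(top) (Cartesian product).
|Gamma(F x G)| = |F(top)| * |G(top)| = 8 * 3 = 24.

24


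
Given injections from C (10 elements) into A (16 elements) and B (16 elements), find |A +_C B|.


The pushout A +_C B identifies the images of C in A and B.
|A +_C B| = |A| + |B| - |C| (for injections).
= 16 + 16 - 10 = 22

22


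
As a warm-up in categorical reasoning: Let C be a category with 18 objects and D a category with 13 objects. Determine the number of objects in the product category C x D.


The product category C x D has objects that are pairs (c, d).
Number of pairs = |Ob(C)| * |Ob(D)| = 18 * 13 = 234

234


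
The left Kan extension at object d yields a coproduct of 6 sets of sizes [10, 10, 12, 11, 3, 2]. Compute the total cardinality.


Pointwise, the left Kan extension (Lan_F H)(d) is the colimit, indexed
by the comma category (F downarrow d), of H composed with the
projection (F downarrow d) -> C. Here that colimit is given
as a coproduct (disjoint union) of sets, so its cardinality is the
sum of the sizes of the summands.
Coproduct of sets with sizes: 10 + 10 + 12 + 11 + 3 + 2
= 48

48


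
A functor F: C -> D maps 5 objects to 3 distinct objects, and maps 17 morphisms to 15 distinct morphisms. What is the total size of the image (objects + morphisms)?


The image of F consists of distinct objects and distinct morphisms.
|Im(F)| on objects = 3
|Im(F)| on morphisms = 15
Total image cardinality = 3 + 15 = 18

18


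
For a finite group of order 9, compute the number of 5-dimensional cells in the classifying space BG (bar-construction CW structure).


In the bar-construction CW model of BG, the n-cells are indexed by
n-tuples [g_1|...|g_n] of non-identity elements of G (degenerate
simplices with some g_i = e do not contribute cells), so there are
(|G| - 1)^n n-cells.
For dim = 5 with |G| = 9:
cells = (9 - 1)^5 = 8^5 = 32768

32768


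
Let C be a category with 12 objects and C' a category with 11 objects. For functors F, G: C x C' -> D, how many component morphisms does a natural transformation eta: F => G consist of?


A natural transformation eta: F => G assigns one component morphism per
object of the domain category.
The domain is the product category C x C', so
|Ob(C x C')| = |Ob(C)| * |Ob(C')| = 12 * 11 = 132.
Therefore eta has 132 component morphisms.

132


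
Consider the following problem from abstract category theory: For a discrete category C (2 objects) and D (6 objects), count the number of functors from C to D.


A functor from a discrete category C to D is determined by
where each object maps. Each of the 2 objects of C can map
to any of the 6 objects of D independently.
Number of functors = 6^2 = 36

36


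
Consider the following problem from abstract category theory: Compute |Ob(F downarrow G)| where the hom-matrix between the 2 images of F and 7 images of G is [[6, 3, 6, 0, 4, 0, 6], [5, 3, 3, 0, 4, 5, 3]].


Objects of (F downarrow G) are triples (a, b, h: F(a)->G(b)).
The count equals the sum of all entries in the hom-matrix.
sum(row 0) = 25
sum(row 1) = 23
Grand total = 48

48


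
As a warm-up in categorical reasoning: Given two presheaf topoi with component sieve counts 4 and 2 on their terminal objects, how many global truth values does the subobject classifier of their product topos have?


In a product of presheaf topoi E_1 x E_2, the subobject classifier
is Omega = Omega_1 x Omega_2 (componentwise), so
|Omega(top)| = |Omega_1(top_1)| * |Omega_2(top_2)|.
= 4 * 2 = 8.

8


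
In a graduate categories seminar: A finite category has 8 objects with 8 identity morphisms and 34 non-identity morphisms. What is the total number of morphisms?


Each object has an identity morphism, giving 8 identities.
Adding the 34 non-identity morphisms:
Total = 8 + 34 = 42

42


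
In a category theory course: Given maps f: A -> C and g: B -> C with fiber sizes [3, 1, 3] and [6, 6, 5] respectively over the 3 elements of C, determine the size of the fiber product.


The pullback A x_C B consists of pairs (a, b) with f(a) = g(b).
For each element c in C, the fiber product has |f^-1(c)| * |g^-1(c)| elements.
Summing over C: 3 * 6 + 1 * 6 + 3 * 5
= 18 + 6 + 15 = 39

39


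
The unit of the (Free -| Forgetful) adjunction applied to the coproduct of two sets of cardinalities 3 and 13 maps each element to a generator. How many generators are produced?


The unit eta_X: X -> U(F(X)) of the Free-Forgetful adjunction
maps each element of X to a generator of F(X). For X = S + T (disjoint
union in Set), |S + T| = |S| + |T|.
Total mappings = 3 + 13 = 16.

16


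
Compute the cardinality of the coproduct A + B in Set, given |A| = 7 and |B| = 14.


In Set, the coproduct A + B is the disjoint union.
|A + B| = |A| + |B| = 7 + 14 = 21

21


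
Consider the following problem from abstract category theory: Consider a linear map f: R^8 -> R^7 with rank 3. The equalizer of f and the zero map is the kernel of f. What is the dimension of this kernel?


The equalizer of f and the zero map is ker(f).
By the rank-nullity theorem: dim(ker(f)) = dim(domain) - rank(f).
dim(ker(f)) = 8 - 3 = 5

5


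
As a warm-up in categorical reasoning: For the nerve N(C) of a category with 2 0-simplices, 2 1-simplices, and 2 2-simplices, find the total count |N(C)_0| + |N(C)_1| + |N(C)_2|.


The 2-skeleton of the nerve N(C) consists of simplices in dimensions 0, 1, 2:
  |N(C)_0| = 2 (objects)
  |N(C)_1| = 2 (morphisms)
  |N(C)_2| = 2 (composable pairs)
Total = 2 + 2 + 2 = 6

6


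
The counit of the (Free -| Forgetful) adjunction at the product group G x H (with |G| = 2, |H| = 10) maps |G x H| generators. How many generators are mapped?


The counit epsilon_K: F(U(K)) -> K of the Free-Forgetful adjunction
maps |K| generators of F(U(K)) into K. For K = G x H (the product group),
|G x H| = |G| * |H|.
Total generators mapped = 2 * 10 = 20.

20
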